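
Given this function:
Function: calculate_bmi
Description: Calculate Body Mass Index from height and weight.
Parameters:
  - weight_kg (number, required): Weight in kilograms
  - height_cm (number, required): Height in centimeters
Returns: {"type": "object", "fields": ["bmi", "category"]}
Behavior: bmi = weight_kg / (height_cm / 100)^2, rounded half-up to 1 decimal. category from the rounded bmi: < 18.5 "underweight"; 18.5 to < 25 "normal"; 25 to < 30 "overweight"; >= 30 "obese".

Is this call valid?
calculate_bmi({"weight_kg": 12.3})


Checking required parameters...
Missing required parameter: height_cm
Invalid - missing required parameter 'height_cm'


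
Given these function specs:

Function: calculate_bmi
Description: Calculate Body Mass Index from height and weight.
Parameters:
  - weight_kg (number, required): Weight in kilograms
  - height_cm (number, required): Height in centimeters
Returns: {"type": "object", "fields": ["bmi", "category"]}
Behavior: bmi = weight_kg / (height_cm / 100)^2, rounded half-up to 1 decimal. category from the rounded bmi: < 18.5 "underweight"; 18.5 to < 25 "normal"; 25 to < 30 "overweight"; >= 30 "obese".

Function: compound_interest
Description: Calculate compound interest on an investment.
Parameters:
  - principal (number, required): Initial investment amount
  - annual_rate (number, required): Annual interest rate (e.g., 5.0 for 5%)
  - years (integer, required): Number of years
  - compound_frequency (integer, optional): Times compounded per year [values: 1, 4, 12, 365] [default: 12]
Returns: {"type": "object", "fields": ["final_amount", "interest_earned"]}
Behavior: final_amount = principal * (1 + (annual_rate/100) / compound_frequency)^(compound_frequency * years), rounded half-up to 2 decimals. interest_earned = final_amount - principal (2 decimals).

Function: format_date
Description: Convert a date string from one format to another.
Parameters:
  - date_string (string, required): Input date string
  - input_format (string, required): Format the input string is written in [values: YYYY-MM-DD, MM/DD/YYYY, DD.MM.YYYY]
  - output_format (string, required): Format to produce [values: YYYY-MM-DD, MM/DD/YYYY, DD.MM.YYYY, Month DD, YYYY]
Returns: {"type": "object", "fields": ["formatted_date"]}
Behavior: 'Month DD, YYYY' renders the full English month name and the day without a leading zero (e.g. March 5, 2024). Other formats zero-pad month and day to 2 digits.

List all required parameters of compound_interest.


Parameters of compound_interest and their required/optional flag:
  principal: required
  annual_rate: required
  years: required
  compound_frequency: optional
annual_rate, principal, years


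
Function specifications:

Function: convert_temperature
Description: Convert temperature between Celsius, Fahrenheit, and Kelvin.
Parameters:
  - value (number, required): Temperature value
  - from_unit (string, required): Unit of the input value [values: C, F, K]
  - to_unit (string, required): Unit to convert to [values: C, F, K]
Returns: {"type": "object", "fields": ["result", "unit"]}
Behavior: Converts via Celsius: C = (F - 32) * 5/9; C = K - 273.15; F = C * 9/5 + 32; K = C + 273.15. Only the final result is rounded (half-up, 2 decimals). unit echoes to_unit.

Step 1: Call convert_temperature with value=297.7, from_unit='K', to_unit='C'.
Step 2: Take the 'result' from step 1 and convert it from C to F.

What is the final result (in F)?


Step 1: convert_temperature(value=297.7, from_unit=K, to_unit=C)
  To C: 297.7 - 273.15 = 24.55
  Target is C: 24.55
  Round to 2 decimals: 24.55
  -> result = 24.55 C
Step 2: convert_temperature(value=24.55, from_unit=C, to_unit=F)
  Input already in C: 24.55
  To F: 24.55 * 9/5 + 32 = 76.19
  Round to 2 decimals: 76.19
  -> result = 76.19 F
76.19 F


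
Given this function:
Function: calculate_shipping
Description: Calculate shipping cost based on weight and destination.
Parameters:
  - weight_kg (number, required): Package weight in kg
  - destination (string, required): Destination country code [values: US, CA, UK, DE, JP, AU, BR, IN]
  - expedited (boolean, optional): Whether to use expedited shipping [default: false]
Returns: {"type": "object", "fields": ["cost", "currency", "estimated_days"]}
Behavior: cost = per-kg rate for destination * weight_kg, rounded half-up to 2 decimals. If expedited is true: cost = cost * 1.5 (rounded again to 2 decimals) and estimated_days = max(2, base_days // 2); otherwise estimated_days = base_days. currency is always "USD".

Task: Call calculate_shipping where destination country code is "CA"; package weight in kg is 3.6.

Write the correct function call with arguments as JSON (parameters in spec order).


Mapping each described value to its parameter name:
  'Destination country code' -> destination = "CA"
  'Package weight in kg' -> weight_kg = 3.6
calculate_shipping({"weight_kg": 3.6, "destination": "CA"})


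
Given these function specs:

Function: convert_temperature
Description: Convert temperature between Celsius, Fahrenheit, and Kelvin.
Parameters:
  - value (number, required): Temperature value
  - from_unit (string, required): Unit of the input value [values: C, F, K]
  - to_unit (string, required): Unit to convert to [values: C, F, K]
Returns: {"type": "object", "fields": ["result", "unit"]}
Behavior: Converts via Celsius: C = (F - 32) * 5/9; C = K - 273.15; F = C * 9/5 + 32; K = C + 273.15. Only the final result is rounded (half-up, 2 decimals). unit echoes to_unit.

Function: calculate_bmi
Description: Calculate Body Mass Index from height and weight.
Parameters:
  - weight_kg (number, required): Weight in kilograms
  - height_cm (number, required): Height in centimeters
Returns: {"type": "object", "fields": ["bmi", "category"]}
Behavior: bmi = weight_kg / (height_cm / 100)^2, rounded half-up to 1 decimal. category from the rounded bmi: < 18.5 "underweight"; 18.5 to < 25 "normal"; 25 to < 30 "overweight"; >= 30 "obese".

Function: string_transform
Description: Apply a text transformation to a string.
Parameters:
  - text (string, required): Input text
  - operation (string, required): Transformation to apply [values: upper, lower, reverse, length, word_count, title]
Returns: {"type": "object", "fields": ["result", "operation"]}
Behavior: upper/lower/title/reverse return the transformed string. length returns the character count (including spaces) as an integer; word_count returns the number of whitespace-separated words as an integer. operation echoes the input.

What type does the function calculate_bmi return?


The calculate_bmi spec declares Returns: {"type": "object", "fields": ["bmi", "category"]}
Type:
object


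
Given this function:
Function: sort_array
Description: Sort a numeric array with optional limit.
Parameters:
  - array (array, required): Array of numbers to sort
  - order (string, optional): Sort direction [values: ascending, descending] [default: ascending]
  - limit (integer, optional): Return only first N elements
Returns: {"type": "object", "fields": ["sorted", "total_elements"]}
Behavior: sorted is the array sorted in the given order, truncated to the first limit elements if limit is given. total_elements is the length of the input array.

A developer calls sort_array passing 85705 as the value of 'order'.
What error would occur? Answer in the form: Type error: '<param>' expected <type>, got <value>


Spec: 'order' is declared as string; 85705 is an integer.
Type error: 'order' expected string, got 85705


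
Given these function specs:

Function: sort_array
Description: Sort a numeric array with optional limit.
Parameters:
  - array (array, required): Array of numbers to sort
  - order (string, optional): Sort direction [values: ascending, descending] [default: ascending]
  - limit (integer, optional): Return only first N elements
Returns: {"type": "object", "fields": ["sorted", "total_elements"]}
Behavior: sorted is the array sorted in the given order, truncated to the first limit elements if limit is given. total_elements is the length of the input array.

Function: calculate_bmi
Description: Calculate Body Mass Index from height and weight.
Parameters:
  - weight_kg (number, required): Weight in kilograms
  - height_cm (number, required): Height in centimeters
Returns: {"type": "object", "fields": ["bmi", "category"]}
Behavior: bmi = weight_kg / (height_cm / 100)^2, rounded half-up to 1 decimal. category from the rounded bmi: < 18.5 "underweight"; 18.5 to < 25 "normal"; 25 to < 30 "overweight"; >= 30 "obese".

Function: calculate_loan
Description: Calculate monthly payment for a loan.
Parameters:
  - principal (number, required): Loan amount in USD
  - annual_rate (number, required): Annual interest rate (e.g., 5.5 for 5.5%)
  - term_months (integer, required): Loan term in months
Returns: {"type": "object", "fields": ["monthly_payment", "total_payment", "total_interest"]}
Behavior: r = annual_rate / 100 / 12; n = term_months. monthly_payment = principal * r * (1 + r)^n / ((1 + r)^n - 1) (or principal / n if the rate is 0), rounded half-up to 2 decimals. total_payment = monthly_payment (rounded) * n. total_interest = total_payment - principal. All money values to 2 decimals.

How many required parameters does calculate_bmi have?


Parameters of calculate_bmi: weight_kg (required), height_cm (required)
Required count:
2


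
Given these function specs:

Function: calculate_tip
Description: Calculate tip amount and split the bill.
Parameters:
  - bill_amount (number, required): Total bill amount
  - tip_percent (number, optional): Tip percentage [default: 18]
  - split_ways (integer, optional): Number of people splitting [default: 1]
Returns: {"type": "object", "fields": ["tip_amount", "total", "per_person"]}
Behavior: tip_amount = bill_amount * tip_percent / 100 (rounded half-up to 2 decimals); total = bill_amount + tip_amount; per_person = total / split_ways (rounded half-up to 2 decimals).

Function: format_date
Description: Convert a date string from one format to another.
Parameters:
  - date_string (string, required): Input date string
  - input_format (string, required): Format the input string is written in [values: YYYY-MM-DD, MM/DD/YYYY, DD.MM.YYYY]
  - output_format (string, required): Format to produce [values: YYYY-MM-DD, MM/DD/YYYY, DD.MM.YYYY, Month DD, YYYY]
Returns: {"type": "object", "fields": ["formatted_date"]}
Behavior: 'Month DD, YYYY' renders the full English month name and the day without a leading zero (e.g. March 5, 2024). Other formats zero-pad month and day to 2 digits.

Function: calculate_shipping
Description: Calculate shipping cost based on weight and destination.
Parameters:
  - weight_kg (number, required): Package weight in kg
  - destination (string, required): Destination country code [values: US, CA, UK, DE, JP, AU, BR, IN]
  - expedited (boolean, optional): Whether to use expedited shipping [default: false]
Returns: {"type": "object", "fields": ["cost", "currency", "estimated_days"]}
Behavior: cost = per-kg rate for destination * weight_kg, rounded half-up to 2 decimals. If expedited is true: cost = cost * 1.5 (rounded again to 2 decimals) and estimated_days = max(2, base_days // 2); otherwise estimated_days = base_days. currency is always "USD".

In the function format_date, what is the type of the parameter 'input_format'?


The format_date spec declares:
  - input_format (string, required): Format the input string is written in [values: YYYY-MM-DD, MM/DD/YYYY, DD.MM.YYYY]
Type:
string


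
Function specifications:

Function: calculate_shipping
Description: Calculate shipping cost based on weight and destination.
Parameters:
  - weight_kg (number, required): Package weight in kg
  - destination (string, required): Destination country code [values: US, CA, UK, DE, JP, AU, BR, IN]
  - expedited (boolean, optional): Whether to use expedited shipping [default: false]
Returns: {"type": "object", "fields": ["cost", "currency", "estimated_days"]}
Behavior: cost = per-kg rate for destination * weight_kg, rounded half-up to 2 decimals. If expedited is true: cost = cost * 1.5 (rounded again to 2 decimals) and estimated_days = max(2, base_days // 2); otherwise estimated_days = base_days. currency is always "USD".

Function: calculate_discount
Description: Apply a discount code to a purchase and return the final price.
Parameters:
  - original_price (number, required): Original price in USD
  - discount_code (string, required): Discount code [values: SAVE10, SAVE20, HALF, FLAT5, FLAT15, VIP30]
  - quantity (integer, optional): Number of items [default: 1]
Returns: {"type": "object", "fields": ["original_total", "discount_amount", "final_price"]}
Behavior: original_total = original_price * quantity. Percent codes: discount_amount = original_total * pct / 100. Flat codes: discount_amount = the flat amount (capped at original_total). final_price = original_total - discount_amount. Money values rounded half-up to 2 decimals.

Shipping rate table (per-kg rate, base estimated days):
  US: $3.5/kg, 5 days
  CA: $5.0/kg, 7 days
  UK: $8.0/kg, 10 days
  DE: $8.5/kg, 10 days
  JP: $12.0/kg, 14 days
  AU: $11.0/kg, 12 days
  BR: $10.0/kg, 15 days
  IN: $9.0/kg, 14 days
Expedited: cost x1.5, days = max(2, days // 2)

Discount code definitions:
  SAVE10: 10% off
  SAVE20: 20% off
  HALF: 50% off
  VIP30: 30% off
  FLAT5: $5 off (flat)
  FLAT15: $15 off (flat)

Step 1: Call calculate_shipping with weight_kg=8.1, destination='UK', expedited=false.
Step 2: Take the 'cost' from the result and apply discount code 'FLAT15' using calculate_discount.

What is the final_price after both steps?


Step 1: calculate_shipping(weight_kg=8.1, destination=UK, expedited=false)
  Rate for UK: $8.0/kg, base 10 days
  cost = 8.0 * 8.1 = 64.8 -> 64.80
  expedited not set/false: estimated_days = 10
  -> cost = 64.80 USD
Step 2: calculate_discount(original_price=64.8, discount_code=FLAT15, quantity=1)
  original_total = 64.8 * 1 = 64.80
  FLAT15 = $15 flat: discount_amount = min(15.00, 64.80) = 15.00
  final_price = 64.80 - 15.00 = 49.80
  -> final_price = 49.80
$49.80


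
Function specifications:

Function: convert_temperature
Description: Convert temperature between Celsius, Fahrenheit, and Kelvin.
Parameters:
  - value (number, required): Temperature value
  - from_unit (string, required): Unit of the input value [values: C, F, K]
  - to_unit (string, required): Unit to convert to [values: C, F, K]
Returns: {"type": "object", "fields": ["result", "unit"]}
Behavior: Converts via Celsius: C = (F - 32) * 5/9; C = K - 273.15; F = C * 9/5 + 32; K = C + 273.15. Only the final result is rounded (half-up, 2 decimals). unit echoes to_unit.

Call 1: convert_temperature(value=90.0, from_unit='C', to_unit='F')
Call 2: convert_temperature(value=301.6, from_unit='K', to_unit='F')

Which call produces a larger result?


Call 1:
  Input already in C: 90
  To F: 90 * 9/5 + 32 = 194
  Round to 2 decimals: 194.0
  -> 194.0 F
Call 2:
  To C: 301.6 - 273.15 = 28.45
  To F: 28.45 * 9/5 + 32 = 83.21
  Round to 2 decimals: 83.21
  -> 83.21 F
Call 1 (194.0 F)


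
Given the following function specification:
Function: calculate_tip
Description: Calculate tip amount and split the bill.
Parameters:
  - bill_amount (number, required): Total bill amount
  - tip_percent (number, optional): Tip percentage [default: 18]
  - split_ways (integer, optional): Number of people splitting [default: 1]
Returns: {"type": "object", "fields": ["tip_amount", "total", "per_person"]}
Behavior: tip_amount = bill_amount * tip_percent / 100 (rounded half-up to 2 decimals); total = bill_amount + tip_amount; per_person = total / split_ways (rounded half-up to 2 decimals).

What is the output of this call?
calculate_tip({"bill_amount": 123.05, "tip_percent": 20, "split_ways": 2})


tip_amount = 123.05 * 20/100 = 24.61 -> 24.61
total = 123.05 + 24.61 = 147.66
per_person = 147.66 / 2 = 73.83 -> 73.83
Output:
{"tip_amount": 24.61, "total": 147.66, "per_person": 73.83}


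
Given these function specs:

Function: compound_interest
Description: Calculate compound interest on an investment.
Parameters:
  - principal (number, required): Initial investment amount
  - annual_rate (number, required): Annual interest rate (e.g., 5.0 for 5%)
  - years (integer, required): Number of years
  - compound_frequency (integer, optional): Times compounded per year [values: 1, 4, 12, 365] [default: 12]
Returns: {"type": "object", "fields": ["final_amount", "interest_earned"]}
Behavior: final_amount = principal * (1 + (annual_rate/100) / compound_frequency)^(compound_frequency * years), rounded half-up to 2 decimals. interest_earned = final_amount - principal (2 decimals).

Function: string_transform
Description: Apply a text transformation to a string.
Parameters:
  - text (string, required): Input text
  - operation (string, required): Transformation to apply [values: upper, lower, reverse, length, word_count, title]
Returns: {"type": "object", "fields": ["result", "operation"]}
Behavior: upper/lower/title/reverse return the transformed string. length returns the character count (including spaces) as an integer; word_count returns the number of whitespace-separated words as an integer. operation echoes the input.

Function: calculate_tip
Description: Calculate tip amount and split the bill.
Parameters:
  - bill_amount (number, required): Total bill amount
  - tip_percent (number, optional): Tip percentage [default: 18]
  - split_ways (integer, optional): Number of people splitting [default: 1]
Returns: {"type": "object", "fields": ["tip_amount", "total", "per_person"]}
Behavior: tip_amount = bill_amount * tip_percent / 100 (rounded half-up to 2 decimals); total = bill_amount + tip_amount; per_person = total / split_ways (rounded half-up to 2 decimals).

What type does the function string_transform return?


The string_transform spec declares Returns: {"type": "object", "fields": ["result", "operation"]}
Type:
object


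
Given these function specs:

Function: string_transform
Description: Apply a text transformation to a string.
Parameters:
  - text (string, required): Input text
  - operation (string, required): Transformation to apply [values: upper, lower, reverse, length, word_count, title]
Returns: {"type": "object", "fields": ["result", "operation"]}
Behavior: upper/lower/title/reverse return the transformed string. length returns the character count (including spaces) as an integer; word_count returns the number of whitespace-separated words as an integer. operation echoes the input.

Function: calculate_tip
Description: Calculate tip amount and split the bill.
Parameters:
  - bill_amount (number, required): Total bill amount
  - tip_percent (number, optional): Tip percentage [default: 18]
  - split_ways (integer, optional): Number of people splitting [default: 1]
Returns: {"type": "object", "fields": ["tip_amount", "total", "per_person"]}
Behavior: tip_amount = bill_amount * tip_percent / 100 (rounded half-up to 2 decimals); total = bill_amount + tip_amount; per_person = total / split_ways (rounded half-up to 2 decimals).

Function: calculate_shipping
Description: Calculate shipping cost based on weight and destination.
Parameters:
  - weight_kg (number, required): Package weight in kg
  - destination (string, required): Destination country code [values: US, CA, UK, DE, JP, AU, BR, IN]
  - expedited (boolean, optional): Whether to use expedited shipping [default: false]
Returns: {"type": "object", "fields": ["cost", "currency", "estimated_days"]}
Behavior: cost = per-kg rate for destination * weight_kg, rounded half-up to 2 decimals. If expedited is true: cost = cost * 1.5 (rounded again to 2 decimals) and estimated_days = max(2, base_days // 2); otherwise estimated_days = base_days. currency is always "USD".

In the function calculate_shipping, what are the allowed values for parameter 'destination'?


The calculate_shipping spec declares:
  - destination (string, required): Destination country code [values: US, CA, UK, DE, JP, AU, BR, IN]
Allowed values:
US, CA, UK, DE, JP, AU, BR, IN


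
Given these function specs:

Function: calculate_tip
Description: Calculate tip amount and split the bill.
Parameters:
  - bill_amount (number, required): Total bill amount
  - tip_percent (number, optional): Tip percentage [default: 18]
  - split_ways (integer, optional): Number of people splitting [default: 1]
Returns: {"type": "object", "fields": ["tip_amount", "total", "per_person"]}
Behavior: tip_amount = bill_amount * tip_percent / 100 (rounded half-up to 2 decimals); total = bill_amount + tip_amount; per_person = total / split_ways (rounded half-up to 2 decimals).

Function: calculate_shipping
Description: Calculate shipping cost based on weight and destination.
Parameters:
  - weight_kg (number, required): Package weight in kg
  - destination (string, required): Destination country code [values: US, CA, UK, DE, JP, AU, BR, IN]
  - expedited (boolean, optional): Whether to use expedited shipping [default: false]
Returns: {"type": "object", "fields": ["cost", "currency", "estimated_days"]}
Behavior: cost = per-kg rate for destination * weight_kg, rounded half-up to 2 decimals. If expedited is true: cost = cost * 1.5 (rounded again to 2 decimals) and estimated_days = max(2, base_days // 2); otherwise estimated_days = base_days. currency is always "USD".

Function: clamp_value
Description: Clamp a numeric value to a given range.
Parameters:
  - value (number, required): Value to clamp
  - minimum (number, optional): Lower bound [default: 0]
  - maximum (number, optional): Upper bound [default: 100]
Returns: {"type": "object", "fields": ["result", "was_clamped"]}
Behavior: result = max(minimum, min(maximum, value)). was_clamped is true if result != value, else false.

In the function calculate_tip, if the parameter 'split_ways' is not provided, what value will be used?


The calculate_tip spec declares:
  - split_ways (integer, optional): Number of people splitting [default: 1]
Default:
1


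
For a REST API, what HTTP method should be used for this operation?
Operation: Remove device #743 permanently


GET = read, POST = create, PUT = update/replace, DELETE = remove
This operation is a removal.
DELETE


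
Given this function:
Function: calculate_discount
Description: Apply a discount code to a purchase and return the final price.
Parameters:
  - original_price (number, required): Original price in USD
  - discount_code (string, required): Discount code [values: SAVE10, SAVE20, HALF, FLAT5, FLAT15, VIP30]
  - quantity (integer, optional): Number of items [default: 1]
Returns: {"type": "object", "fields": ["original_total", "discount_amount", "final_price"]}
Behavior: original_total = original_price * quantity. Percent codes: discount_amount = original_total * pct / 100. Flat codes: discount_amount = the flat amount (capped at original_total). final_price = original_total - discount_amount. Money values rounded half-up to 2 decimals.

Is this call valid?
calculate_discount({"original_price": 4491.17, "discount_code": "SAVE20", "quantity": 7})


Checking all required parameters present and types match... All valid.
Valid


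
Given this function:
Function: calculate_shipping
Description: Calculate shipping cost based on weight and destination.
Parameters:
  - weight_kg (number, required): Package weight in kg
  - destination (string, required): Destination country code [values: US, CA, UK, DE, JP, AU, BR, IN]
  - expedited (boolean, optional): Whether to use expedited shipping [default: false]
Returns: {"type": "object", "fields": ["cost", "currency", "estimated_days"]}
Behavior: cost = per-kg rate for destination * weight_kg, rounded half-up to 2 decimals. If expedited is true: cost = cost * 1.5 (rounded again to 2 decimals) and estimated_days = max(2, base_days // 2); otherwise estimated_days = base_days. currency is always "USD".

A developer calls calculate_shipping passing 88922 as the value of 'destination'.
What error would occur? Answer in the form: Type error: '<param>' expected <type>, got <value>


Spec: 'destination' is declared as string; 88922 is an integer.
Type error: 'destination' expected string, got 88922


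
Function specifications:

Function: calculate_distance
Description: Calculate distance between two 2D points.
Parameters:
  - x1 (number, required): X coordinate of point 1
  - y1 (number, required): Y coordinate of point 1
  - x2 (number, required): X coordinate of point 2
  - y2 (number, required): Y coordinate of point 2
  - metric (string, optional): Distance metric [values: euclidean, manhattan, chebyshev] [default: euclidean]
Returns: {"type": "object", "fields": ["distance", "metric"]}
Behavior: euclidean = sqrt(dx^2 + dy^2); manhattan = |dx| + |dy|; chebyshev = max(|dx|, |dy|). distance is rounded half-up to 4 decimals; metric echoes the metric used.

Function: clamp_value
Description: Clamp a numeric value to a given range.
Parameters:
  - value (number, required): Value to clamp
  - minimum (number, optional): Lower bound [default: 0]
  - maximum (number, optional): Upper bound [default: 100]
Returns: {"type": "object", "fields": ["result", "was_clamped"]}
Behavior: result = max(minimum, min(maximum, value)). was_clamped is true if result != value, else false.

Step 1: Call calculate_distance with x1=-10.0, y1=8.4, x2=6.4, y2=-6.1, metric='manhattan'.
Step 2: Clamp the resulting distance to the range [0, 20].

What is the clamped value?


Step 1: calculate_distance (manhattan)
  |dx| = |6.4 - -10| = 16.4; |dy| = |-6.1 - 8.4| = 14.5
  manhattan: 16.4 + 14.5 = 30.9
  Round to 4 decimals: 30.9
  -> distance = 30.9
Step 2: clamp_value(value=30.9, minimum=0, maximum=20)
  result = max(0, min(20, 30.9)) = max(0, 20) = 20
  was_clamped = (20 != 30.9) = true
  -> result = 20
20


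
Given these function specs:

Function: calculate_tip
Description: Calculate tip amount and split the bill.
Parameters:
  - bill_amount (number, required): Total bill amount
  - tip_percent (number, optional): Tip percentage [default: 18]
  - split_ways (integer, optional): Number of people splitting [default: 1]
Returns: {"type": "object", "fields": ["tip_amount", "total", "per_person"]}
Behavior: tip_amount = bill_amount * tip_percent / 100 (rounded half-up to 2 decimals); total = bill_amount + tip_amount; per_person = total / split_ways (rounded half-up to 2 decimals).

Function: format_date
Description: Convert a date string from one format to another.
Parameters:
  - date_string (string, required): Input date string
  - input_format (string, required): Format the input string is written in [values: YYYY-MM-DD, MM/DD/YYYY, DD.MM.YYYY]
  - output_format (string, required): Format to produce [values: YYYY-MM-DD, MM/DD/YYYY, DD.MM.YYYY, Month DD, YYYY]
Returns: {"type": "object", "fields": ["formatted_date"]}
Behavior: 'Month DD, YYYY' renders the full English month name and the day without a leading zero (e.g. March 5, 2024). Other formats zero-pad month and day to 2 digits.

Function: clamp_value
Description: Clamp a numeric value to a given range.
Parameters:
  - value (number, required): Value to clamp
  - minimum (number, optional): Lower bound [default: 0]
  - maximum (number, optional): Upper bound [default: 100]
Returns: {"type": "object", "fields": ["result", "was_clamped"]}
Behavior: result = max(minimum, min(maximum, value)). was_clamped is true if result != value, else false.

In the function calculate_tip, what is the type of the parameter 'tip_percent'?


The calculate_tip spec declares:
  - tip_percent (number, optional): Tip percentage [default: 18]
Type:
number


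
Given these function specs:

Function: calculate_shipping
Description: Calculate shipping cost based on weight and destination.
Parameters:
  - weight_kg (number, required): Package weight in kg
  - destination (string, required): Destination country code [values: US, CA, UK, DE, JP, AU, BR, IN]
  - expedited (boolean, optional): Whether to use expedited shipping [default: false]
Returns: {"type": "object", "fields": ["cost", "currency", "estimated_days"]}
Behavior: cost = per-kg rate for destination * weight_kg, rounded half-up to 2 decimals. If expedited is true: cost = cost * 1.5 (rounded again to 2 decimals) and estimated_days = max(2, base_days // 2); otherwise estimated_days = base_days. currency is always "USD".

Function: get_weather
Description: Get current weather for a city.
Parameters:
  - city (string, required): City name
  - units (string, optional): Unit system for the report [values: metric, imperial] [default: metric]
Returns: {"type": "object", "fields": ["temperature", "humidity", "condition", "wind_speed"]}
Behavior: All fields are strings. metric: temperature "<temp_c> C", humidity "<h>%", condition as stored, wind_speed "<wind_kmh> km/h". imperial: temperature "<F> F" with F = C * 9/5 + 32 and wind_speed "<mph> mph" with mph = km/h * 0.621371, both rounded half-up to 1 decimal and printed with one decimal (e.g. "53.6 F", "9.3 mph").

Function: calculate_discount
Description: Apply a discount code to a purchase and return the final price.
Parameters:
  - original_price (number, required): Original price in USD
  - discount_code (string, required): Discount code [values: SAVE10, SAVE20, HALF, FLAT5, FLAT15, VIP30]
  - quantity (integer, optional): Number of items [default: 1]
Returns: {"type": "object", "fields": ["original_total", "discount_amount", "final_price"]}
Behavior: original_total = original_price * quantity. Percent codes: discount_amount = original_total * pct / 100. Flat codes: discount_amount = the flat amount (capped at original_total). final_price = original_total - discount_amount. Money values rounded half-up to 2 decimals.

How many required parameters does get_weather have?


Parameters of get_weather: city (required), units (optional)
Required count:
1


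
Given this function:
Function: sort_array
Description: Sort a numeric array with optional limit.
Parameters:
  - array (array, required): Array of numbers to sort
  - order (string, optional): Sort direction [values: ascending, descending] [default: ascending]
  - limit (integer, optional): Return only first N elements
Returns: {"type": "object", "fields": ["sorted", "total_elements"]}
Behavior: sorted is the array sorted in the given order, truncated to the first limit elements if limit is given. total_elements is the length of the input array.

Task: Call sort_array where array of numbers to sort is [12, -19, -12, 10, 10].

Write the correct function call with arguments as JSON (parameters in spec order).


Mapping each described value to its parameter name:
  'Array of numbers to sort' -> array = [12, -19, -12, 10, 10]
sort_array({"array": [12, -19, -12, 10, 10]})


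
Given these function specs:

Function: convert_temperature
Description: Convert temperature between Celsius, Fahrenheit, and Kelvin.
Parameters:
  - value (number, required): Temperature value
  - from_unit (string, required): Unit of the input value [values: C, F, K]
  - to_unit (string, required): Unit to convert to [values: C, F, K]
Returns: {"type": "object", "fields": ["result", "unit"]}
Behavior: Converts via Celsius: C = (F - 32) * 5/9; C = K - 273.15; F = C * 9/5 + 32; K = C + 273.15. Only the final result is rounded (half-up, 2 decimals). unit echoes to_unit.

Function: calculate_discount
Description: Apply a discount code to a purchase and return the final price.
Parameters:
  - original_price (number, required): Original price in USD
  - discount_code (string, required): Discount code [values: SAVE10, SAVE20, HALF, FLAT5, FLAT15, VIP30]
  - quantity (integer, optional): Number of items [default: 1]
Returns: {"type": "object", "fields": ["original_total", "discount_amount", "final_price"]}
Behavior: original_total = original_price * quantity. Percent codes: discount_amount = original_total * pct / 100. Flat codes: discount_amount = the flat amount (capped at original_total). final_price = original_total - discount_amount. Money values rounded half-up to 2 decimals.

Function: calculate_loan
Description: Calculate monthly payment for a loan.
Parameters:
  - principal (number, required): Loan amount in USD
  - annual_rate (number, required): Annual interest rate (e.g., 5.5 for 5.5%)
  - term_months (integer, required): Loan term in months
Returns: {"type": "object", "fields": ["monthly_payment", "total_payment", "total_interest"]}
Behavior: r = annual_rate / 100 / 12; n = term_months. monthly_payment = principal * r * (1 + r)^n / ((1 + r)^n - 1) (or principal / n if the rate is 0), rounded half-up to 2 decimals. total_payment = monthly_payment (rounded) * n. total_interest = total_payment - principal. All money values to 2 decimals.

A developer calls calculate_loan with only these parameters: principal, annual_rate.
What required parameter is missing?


Required parameters: principal, annual_rate, term_months
Provided: principal, annual_rate
Missing: term_months
term_months


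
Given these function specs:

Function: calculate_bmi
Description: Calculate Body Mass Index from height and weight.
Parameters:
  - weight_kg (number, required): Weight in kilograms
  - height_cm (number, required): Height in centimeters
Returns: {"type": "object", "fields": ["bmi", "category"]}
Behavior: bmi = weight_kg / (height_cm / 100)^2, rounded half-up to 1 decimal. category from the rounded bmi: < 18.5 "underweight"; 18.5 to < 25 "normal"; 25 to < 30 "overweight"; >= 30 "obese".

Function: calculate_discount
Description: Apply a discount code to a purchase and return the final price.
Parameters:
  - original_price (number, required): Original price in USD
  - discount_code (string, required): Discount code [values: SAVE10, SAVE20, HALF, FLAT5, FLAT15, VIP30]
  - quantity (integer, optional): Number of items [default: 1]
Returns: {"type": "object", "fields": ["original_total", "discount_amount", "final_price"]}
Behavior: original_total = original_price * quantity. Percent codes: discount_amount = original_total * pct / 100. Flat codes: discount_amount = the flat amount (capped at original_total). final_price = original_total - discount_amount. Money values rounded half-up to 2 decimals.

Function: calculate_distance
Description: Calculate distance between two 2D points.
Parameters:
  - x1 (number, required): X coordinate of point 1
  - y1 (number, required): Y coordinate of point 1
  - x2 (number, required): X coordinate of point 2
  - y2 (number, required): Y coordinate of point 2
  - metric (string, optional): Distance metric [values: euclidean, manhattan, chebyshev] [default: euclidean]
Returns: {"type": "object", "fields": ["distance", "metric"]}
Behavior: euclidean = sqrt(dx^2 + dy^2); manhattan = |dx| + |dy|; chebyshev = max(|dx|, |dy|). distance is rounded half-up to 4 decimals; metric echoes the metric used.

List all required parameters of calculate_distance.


Parameters of calculate_distance and their required/optional flag:
  x1: required
  y1: required
  x2: required
  y2: required
  metric: optional
x1, x2, y1, y2


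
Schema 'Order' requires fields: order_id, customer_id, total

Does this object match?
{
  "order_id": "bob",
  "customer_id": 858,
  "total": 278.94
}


Checking required fields... All present.
Valid - all required fields present


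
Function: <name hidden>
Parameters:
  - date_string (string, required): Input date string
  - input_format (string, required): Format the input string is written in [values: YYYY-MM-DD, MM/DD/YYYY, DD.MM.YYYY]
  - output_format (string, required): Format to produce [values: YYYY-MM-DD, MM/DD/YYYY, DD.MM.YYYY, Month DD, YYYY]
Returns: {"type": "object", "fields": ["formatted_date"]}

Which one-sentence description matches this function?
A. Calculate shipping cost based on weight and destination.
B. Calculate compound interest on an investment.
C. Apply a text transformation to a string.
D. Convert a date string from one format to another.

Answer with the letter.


Parameters date_string, input_format, output_format and return ["formatted_date"] fit: Convert a date string from one format to another.
D


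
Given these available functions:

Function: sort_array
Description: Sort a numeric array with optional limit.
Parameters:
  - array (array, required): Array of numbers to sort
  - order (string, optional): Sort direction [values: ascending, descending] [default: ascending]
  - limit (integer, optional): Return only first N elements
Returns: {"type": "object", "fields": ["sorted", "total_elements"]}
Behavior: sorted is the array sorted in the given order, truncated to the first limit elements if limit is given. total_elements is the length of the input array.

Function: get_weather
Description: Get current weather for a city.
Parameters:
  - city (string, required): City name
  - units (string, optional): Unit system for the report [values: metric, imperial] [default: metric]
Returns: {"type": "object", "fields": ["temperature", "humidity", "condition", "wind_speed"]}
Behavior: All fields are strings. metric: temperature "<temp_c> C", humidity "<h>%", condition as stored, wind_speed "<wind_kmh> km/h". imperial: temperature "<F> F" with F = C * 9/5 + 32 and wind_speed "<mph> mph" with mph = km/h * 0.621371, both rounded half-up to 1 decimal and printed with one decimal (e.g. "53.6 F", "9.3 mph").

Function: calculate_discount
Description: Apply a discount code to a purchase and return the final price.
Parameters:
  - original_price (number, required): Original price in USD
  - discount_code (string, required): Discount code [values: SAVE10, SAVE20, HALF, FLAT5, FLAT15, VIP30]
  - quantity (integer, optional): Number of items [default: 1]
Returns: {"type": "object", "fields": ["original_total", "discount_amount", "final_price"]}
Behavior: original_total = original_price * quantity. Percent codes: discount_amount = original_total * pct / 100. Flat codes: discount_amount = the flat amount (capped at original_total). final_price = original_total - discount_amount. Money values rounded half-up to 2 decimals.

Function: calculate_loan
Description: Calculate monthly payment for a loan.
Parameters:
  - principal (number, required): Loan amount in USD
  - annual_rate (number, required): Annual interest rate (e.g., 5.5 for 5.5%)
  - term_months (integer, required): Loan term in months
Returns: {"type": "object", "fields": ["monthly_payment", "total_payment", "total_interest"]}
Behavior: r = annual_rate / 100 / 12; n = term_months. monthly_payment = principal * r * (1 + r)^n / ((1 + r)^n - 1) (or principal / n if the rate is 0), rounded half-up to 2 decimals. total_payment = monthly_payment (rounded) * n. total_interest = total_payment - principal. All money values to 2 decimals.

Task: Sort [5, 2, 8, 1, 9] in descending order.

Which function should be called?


The task needs a function whose description is: Sort a numeric array with optional limit.
sort_array


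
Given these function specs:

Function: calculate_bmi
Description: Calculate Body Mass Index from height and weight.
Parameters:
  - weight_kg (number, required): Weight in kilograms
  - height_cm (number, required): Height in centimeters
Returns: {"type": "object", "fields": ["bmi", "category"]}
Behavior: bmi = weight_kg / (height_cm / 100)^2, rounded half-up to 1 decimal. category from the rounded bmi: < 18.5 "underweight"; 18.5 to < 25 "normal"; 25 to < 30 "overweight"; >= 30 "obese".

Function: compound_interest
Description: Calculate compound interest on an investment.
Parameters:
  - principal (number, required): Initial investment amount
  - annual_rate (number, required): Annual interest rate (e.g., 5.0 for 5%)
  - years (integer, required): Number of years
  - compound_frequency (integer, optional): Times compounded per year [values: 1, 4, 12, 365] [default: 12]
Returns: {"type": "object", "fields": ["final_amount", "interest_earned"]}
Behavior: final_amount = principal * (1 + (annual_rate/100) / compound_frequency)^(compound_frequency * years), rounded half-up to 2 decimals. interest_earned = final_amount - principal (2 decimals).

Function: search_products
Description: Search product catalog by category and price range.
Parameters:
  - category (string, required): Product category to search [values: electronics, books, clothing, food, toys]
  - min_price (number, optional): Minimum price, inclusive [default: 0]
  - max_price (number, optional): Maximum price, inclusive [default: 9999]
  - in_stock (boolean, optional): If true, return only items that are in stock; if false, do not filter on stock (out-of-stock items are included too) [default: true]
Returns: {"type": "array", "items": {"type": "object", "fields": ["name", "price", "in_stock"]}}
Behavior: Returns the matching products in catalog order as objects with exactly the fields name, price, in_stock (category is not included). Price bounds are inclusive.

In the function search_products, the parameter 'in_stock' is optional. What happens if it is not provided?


The search_products spec declares:
  - in_stock (boolean, optional): If true, return only items that are in stock; if false, do not filter on stock (out-of-stock items are included too) [default: true]
It defaults to true
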